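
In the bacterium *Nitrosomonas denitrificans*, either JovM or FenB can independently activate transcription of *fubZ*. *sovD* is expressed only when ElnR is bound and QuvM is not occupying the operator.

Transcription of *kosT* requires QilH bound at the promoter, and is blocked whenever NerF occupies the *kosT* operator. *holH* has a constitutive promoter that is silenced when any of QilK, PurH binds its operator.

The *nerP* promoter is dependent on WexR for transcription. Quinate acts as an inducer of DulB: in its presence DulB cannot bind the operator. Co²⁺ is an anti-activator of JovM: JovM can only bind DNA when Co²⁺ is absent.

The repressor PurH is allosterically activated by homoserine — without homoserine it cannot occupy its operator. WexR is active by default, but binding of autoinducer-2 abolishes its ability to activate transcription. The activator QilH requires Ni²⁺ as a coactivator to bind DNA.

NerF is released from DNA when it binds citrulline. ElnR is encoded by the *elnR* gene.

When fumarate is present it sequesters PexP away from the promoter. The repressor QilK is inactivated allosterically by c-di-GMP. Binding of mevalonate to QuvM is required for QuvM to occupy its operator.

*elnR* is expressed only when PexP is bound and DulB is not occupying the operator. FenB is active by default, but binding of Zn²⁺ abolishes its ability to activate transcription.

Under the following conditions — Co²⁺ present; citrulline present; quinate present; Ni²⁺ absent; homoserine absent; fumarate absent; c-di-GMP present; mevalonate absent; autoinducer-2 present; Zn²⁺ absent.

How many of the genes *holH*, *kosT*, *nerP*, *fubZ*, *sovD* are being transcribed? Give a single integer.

3

c-di-GMP is present, so QilK is inactive.
Homoserine is absent, so PurH is inactive.
With no repressor bound, *holH* is transcribed.
→ *holH* is ON.
Ni²⁺ is absent, so QilH is inactive.
Citrulline is present, so NerF is inactive.
Required activator QilH is absent, so *kosT* is not transcribed.
→ *kosT* is OFF.
Autoinducer-2 is present, so WexR is inactive.
Required activator WexR is absent, so *nerP* is not transcribed.
→ *nerP* is OFF.
Co²⁺ is present, so JovM is inactive.
Zn²⁺ is absent, so FenB is active.
Activator FenB is present, so *fubZ* is transcribed.
→ *fubZ* is ON.
Quinate is present, so DulB is inactive.
Fumarate is absent, so PexP is active.
No repressor is bound and PexP is active, so *elnR* is transcribed.
So ElnR is produced and active.
Mevalonate is absent, so QuvM is inactive.
No repressor is bound and ElnR is active, so *sovD* is transcribed.
→ *sovD* is ON.
3 of the 5 genes are transcribed.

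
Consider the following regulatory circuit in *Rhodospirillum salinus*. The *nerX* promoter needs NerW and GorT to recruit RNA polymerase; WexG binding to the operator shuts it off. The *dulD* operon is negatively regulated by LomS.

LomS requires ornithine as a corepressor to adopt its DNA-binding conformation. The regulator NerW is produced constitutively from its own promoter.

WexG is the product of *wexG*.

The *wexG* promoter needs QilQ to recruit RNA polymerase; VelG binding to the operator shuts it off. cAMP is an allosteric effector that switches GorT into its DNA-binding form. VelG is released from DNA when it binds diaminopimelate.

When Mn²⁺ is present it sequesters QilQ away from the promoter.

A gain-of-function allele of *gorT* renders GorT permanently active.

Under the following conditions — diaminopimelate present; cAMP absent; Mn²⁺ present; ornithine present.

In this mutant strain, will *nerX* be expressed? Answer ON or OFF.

Diaminopimelate is present, so VelG is inactive.
Mn²⁺ is present, so QilQ is inactive.
Required activator QilQ is absent, so *wexG* is not transcribed.
So WexG is not produced.
NerW is produced constitutively and is active.
GorT is constitutively active in this strain.
No repressor is bound and NerW and GorT are active, so *nerX* is transcribed.

ON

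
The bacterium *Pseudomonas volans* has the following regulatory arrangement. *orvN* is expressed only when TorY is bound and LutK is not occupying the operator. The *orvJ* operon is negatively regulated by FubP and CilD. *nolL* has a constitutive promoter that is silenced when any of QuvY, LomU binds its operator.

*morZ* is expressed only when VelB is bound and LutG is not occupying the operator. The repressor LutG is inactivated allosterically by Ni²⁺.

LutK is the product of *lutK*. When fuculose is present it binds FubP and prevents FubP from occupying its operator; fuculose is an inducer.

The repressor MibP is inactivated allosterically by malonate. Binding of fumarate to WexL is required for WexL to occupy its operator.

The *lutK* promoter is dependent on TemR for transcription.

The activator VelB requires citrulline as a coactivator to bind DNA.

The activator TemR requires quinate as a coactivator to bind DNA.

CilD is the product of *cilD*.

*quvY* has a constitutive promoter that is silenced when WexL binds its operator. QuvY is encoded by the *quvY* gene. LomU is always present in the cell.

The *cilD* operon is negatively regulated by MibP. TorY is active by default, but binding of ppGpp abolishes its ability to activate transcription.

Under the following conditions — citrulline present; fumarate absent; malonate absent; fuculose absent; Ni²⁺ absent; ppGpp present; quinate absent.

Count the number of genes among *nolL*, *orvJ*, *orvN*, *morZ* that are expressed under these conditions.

Fumarate is absent, so WexL is inactive.
With no repressor bound, *quvY* is transcribed.
So QuvY is produced and active.
LomU is produced constitutively and is active.
With repressor QuvY bound, *nolL* is not transcribed.
→ *nolL* is OFF.
Fuculose is absent, so FubP is active.
Malonate is absent, so MibP is active.
With repressor MibP bound, *cilD* is not transcribed.
So CilD is not produced.
With repressor FubP bound, *orvJ* is not transcribed.
→ *orvJ* is OFF.
Quinate is absent, so TemR is inactive.
Required activator TemR is absent, so *lutK* is not transcribed.
So LutK is not produced.
ppGpp is present, so TorY is inactive.
Required activator TorY is absent, so *orvN* is not transcribed.
→ *orvN* is OFF.
Citrulline is present, so VelB is active.
Ni²⁺ is absent, so LutG is active.
With repressor LutG bound, *morZ* is not transcribed.
→ *morZ* is OFF.
0 of the 4 genes are transcribed.

0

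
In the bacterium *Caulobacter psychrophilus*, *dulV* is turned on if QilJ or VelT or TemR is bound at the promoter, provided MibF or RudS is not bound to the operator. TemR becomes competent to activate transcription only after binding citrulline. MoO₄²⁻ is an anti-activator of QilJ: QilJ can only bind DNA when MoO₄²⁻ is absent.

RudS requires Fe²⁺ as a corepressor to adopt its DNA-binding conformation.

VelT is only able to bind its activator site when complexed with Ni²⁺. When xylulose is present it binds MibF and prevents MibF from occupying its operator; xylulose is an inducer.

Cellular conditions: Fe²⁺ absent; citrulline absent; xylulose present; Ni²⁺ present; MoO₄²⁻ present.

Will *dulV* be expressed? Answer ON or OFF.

MoO₄²⁻ is present, so QilJ is inactive.
Ni²⁺ is present, so VelT is active.
Citrulline is absent, so TemR is inactive.
Xylulose is present, so MibF is inactive.
Fe²⁺ is absent, so RudS is inactive.
Activator VelT is present, so *dulV* is transcribed.

ON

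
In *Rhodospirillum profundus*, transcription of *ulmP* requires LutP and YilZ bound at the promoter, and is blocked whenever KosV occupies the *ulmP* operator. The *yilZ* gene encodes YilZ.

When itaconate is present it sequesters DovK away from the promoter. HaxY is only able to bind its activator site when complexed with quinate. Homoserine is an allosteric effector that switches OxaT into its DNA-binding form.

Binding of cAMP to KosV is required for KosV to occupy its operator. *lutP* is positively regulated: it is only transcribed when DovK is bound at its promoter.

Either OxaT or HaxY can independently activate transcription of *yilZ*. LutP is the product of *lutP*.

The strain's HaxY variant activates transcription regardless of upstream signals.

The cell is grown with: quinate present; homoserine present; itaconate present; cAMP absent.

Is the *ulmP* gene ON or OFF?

Itaconate is present, so DovK is inactive.
Required activator DovK is absent, so *lutP* is not transcribed.
So LutP is not produced.
Homoserine is present, so OxaT is active.
HaxY is constitutively active in this strain.
Activator OxaT is present, so *yilZ* is transcribed.
So YilZ is produced and active.
cAMP is absent, so KosV is inactive.
Required activator LutP is absent, so *ulmP* is not transcribed.

OFF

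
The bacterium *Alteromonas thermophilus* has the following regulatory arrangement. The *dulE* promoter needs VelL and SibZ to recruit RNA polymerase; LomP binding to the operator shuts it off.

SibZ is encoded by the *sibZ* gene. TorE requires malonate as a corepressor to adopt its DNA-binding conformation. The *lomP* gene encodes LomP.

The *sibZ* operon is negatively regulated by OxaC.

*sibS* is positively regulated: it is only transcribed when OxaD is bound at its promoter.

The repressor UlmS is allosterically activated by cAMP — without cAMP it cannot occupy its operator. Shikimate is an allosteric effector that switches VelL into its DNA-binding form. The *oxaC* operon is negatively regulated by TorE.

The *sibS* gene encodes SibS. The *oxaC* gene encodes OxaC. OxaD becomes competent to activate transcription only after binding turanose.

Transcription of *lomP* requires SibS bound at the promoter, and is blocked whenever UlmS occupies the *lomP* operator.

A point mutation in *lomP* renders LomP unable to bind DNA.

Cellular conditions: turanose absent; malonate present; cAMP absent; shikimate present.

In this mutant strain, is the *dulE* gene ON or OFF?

ON

LomP is non-functional in this strain, so it has no effect.
Shikimate is present, so VelL is active.
Malonate is present, so TorE is active.
With repressor TorE bound, *oxaC* is not transcribed.
So OxaC is not produced.
With no repressor bound, *sibZ* is transcribed.
So SibZ is produced and active.
No repressor is bound and VelL and SibZ are active, so *dulE* is transcribed.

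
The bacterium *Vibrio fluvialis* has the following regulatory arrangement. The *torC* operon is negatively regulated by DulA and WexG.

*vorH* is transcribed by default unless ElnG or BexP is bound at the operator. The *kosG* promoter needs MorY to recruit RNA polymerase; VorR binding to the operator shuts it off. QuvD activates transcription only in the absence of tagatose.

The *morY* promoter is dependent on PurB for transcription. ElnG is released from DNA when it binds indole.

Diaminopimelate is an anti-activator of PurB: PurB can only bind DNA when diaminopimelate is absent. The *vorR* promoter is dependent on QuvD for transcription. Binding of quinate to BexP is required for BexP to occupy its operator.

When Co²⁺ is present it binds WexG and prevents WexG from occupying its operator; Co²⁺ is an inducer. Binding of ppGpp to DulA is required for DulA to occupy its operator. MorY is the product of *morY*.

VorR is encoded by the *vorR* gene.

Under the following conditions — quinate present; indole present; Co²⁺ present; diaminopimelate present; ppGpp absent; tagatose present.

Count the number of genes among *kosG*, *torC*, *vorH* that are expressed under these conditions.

1

Tagatose is present, so QuvD is inactive.
Required activator QuvD is absent, so *vorR* is not transcribed.
So VorR is not produced.
Diaminopimelate is present, so PurB is inactive.
Required activator PurB is absent, so *morY* is not transcribed.
So MorY is not produced.
Required activator MorY is absent, so *kosG* is not transcribed.
→ *kosG* is OFF.
ppGpp is absent, so DulA is inactive.
Co²⁺ is present, so WexG is inactive.
With no repressor bound, *torC* is transcribed.
→ *torC* is ON.
Indole is present, so ElnG is inactive.
Quinate is present, so BexP is active.
With repressor BexP bound, *vorH* is not transcribed.
→ *vorH* is OFF.
1 of the 3 genes is transcribed.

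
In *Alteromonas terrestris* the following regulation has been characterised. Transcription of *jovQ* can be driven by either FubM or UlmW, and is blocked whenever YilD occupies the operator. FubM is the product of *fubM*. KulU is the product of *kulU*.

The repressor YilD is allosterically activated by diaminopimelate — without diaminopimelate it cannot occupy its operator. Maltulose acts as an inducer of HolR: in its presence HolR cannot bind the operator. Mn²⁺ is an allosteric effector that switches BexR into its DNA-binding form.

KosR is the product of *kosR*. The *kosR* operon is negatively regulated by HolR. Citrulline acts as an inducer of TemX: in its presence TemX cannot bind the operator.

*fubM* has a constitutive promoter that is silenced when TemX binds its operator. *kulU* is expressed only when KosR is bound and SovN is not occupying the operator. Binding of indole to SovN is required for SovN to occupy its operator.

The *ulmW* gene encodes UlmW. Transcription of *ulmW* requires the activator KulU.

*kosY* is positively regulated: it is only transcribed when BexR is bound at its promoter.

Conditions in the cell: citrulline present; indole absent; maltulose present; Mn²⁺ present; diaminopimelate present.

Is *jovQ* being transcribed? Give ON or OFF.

OFF

Diaminopimelate is present, so YilD is active.
Citrulline is present, so TemX is inactive.
With no repressor bound, *fubM* is transcribed.
So FubM is produced and active.
Indole is absent, so SovN is inactive.
Maltulose is present, so HolR is inactive.
With no repressor bound, *kosR* is transcribed.
So KosR is produced and active.
No repressor is bound and KosR is active, so *kulU* is transcribed.
So KulU is produced and active.
No repressor is bound and KulU is active, so *ulmW* is transcribed.
So UlmW is produced and active.
With repressor YilD bound, *jovQ* is not transcribed.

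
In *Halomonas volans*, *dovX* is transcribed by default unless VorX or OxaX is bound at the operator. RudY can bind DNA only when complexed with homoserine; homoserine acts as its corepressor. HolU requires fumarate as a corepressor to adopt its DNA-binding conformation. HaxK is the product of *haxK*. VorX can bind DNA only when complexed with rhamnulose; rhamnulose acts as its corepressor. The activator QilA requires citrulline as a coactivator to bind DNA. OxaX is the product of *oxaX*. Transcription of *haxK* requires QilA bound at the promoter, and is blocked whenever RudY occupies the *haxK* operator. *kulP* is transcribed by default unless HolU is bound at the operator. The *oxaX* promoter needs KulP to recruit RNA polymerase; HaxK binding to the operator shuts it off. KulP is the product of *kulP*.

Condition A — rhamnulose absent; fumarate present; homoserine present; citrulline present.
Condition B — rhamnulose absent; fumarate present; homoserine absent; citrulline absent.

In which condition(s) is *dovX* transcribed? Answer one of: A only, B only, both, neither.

Condition A:
Rhamnulose is absent, so VorX is inactive.
Fumarate is present, so HolU is active.
With repressor HolU bound, *kulP* is not transcribed.
So KulP is not produced.
Homoserine is present, so RudY is active.
Citrulline is present, so QilA is active.
With repressor RudY bound, *haxK* is not transcribed.
So HaxK is not produced.
Required activator KulP is absent, so *oxaX* is not transcribed.
So OxaX is not produced.
With no repressor bound, *dovX* is transcribed.
→ *dovX* is ON in A.
Condition B:
Rhamnulose is absent, so VorX is inactive.
Fumarate is present, so HolU is active.
With repressor HolU bound, *kulP* is not transcribed.
So KulP is not produced.
Homoserine is absent, so RudY is inactive.
Citrulline is absent, so QilA is inactive.
Required activator QilA is absent, so *haxK* is not transcribed.
So HaxK is not produced.
Required activator KulP is absent, so *oxaX* is not transcribed.
So OxaX is not produced.
With no repressor bound, *dovX* is transcribed.
→ *dovX* is ON in B.

both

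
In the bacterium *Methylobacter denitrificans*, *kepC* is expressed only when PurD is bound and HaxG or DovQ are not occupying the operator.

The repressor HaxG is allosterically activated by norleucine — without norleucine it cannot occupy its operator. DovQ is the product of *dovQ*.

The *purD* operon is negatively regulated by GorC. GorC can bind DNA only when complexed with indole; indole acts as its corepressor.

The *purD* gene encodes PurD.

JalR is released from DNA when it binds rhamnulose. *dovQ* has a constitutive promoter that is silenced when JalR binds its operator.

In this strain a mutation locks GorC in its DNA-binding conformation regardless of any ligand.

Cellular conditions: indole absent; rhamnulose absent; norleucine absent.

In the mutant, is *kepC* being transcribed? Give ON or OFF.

OFF

Norleucine is absent, so HaxG is inactive.
GorC is constitutively active in this strain.
With repressor GorC bound, *purD* is not transcribed.
So PurD is not produced.
Rhamnulose is absent, so JalR is active.
With repressor JalR bound, *dovQ* is not transcribed.
So DovQ is not produced.
Required activator PurD is absent, so *kepC* is not transcribed.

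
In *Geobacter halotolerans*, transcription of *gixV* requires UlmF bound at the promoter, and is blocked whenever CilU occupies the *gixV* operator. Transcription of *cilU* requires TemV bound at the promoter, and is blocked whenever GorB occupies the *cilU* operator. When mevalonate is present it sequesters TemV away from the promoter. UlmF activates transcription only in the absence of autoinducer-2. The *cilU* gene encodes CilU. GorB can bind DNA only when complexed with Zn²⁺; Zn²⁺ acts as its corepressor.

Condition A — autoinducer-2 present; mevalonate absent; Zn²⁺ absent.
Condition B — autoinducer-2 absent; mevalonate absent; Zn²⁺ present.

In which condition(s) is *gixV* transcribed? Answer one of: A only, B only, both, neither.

Condition A:
Autoinducer-2 is present, so UlmF is inactive.
Mevalonate is absent, so TemV is active.
Zn²⁺ is absent, so GorB is inactive.
No repressor is bound and TemV is active, so *cilU* is transcribed.
So CilU is produced and active.
With repressor CilU bound, *gixV* is not transcribed.
→ *gixV* is OFF in A.
Condition B:
Autoinducer-2 is absent, so UlmF is active.
Mevalonate is absent, so TemV is active.
Zn²⁺ is present, so GorB is active.
With repressor GorB bound, *cilU* is not transcribed.
So CilU is not produced.
No repressor is bound and UlmF is active, so *gixV* is transcribed.
→ *gixV* is ON in B.

B only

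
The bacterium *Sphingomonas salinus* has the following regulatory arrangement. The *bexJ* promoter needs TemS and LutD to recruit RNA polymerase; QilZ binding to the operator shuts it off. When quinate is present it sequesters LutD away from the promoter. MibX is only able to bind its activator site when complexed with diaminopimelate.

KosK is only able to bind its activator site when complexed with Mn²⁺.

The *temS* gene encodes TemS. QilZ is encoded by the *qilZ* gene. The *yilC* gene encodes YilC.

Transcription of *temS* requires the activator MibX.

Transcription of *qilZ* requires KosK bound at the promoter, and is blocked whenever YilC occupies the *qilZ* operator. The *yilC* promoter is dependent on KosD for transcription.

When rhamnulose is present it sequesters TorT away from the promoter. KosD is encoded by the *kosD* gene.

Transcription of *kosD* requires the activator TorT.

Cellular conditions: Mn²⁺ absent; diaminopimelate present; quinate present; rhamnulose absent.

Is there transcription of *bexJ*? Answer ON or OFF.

Rhamnulose is absent, so TorT is active.
No repressor is bound and TorT is active, so *kosD* is transcribed.
So KosD is produced and active.
No repressor is bound and KosD is active, so *yilC* is transcribed.
So YilC is produced and active.
Mn²⁺ is absent, so KosK is inactive.
With repressor YilC bound, *qilZ* is not transcribed.
So QilZ is not produced.
Diaminopimelate is present, so MibX is active.
No repressor is bound and MibX is active, so *temS* is transcribed.
So TemS is produced and active.
Quinate is present, so LutD is inactive.
Required activator LutD is absent, so *bexJ* is not transcribed.

OFF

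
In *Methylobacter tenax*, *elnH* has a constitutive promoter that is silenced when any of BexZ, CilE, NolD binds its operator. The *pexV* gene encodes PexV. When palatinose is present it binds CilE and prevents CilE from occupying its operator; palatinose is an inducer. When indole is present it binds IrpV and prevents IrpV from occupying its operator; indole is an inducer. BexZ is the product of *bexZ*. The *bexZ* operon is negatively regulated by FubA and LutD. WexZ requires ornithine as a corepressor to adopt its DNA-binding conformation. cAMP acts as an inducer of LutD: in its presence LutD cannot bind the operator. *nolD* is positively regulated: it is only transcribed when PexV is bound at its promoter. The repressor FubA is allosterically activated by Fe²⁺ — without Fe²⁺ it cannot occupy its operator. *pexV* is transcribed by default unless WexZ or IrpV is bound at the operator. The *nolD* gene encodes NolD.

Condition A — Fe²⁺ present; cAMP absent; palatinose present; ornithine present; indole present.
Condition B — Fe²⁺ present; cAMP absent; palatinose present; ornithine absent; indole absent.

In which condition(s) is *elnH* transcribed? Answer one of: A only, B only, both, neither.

both

Condition A:
Fe²⁺ is present, so FubA is active.
cAMP is absent, so LutD is active.
With repressor FubA bound, *bexZ* is not transcribed.
So BexZ is not produced.
Palatinose is present, so CilE is inactive.
Ornithine is present, so WexZ is active.
Indole is present, so IrpV is inactive.
With repressor WexZ bound, *pexV* is not transcribed.
So PexV is not produced.
Required activator PexV is absent, so *nolD* is not transcribed.
So NolD is not produced.
With no repressor bound, *elnH* is transcribed.
→ *elnH* is ON in A.
Condition B:
Fe²⁺ is present, so FubA is active.
cAMP is absent, so LutD is active.
With repressor FubA bound, *bexZ* is not transcribed.
So BexZ is not produced.
Palatinose is present, so CilE is inactive.
Ornithine is absent, so WexZ is inactive.
Indole is absent, so IrpV is active.
With repressor IrpV bound, *pexV* is not transcribed.
So PexV is not produced.
Required activator PexV is absent, so *nolD* is not transcribed.
So NolD is not produced.
With no repressor bound, *elnH* is transcribed.
→ *elnH* is ON in B.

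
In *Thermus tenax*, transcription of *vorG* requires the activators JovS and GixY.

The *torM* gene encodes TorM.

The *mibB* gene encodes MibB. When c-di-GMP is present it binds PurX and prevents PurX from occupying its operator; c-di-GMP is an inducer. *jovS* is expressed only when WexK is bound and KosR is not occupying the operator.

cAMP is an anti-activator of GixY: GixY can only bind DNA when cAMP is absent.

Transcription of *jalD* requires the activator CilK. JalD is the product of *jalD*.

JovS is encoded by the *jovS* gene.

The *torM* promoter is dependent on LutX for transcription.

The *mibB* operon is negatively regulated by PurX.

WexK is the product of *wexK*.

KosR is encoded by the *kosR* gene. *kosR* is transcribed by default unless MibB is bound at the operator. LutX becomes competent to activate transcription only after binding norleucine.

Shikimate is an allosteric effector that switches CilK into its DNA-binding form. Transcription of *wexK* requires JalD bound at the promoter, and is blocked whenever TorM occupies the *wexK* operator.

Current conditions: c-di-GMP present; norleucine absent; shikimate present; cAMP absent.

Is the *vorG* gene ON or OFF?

ON

c-di-GMP is present, so PurX is inactive.
With no repressor bound, *mibB* is transcribed.
So MibB is produced and active.
With repressor MibB bound, *kosR* is not transcribed.
So KosR is not produced.
Shikimate is present, so CilK is active.
No repressor is bound and CilK is active, so *jalD* is transcribed.
So JalD is produced and active.
Norleucine is absent, so LutX is inactive.
Required activator LutX is absent, so *torM* is not transcribed.
So TorM is not produced.
No repressor is bound and JalD is active, so *wexK* is transcribed.
So WexK is produced and active.
No repressor is bound and WexK is active, so *jovS* is transcribed.
So JovS is produced and active.
cAMP is absent, so GixY is active.
No repressor is bound and JovS and GixY are active, so *vorG* is transcribed.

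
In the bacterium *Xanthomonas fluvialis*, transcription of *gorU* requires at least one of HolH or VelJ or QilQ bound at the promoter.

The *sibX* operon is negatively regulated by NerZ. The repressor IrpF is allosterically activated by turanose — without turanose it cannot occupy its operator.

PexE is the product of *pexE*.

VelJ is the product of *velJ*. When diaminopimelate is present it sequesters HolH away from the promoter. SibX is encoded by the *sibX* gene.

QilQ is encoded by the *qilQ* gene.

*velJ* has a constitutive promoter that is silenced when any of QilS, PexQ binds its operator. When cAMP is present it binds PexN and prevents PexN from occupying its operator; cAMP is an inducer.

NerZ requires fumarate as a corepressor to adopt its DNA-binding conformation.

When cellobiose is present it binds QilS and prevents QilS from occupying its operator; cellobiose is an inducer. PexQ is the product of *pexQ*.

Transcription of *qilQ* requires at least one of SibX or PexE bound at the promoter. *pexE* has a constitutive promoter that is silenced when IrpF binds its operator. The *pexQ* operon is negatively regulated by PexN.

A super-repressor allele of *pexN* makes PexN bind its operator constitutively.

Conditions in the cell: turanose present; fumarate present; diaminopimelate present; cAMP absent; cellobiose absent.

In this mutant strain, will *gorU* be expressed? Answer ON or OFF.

Diaminopimelate is present, so HolH is inactive.
Cellobiose is absent, so QilS is active.
PexN is constitutively active in this strain.
With repressor PexN bound, *pexQ* is not transcribed.
So PexQ is not produced.
With repressor QilS bound, *velJ* is not transcribed.
So VelJ is not produced.
Fumarate is present, so NerZ is active.
With repressor NerZ bound, *sibX* is not transcribed.
So SibX is not produced.
Turanose is present, so IrpF is active.
With repressor IrpF bound, *pexE* is not transcribed.
So PexE is not produced.
No activator is available at the *qilQ* promoter, so *qilQ* is not transcribed.
So QilQ is not produced.
No activator is available at the *gorU* promoter, so *gorU* is not transcribed.

OFF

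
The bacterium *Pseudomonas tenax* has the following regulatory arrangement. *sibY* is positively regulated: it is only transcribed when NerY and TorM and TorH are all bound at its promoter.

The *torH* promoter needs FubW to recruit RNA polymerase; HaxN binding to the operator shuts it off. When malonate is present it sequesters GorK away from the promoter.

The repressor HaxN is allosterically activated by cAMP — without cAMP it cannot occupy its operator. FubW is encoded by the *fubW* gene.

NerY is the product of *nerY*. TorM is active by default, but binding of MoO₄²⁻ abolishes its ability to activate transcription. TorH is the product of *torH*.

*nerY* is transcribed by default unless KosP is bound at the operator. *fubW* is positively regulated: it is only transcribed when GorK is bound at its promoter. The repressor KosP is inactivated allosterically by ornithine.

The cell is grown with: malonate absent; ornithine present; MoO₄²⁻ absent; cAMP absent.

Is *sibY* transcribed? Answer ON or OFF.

Ornithine is present, so KosP is inactive.
With no repressor bound, *nerY* is transcribed.
So NerY is produced and active.
MoO₄²⁻ is absent, so TorM is active.
Malonate is absent, so GorK is active.
No repressor is bound and GorK is active, so *fubW* is transcribed.
So FubW is produced and active.
cAMP is absent, so HaxN is inactive.
No repressor is bound and FubW is active, so *torH* is transcribed.
So TorH is produced and active.
No repressor is bound and NerY and TorM and TorH are active, so *sibY* is transcribed.

ON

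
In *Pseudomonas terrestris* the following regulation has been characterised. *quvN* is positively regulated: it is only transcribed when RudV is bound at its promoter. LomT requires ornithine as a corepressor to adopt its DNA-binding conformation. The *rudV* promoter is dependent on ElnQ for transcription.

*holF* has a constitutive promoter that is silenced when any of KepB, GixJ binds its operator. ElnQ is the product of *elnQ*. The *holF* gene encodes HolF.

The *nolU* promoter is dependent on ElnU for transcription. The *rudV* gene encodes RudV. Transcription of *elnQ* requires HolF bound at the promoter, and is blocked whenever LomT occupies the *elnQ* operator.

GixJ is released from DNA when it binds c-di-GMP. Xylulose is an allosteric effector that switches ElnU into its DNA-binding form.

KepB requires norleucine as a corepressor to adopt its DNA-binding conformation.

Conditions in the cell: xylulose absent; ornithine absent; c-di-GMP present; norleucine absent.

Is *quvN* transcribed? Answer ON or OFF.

Norleucine is absent, so KepB is inactive.
c-di-GMP is present, so GixJ is inactive.
With no repressor bound, *holF* is transcribed.
So HolF is produced and active.
Ornithine is absent, so LomT is inactive.
No repressor is bound and HolF is active, so *elnQ* is transcribed.
So ElnQ is produced and active.
No repressor is bound and ElnQ is active, so *rudV* is transcribed.
So RudV is produced and active.
No repressor is bound and RudV is active, so *quvN* is transcribed.

ON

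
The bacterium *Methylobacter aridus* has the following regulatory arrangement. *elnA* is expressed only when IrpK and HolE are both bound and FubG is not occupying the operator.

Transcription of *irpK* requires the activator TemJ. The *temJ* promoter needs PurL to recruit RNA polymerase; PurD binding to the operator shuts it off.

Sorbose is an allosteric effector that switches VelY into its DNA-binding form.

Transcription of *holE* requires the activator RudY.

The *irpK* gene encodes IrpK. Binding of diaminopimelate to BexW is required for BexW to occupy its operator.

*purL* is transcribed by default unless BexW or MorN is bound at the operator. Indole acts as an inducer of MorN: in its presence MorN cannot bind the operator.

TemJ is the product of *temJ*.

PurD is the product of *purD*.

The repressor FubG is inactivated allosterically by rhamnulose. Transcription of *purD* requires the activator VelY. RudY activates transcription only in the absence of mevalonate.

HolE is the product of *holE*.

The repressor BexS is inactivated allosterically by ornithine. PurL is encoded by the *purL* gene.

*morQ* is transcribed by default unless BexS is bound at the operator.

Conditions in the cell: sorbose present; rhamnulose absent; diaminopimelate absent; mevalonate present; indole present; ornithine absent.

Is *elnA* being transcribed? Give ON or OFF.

OFF

Diaminopimelate is absent, so BexW is inactive.
Indole is present, so MorN is inactive.
With no repressor bound, *purL* is transcribed.
So PurL is produced and active.
Sorbose is present, so VelY is active.
No repressor is bound and VelY is active, so *purD* is transcribed.
So PurD is produced and active.
With repressor PurD bound, *temJ* is not transcribed.
So TemJ is not produced.
Required activator TemJ is absent, so *irpK* is not transcribed.
So IrpK is not produced.
Mevalonate is present, so RudY is inactive.
Required activator RudY is absent, so *holE* is not transcribed.
So HolE is not produced.
Rhamnulose is absent, so FubG is active.
With repressor FubG bound, *elnA* is not transcribed.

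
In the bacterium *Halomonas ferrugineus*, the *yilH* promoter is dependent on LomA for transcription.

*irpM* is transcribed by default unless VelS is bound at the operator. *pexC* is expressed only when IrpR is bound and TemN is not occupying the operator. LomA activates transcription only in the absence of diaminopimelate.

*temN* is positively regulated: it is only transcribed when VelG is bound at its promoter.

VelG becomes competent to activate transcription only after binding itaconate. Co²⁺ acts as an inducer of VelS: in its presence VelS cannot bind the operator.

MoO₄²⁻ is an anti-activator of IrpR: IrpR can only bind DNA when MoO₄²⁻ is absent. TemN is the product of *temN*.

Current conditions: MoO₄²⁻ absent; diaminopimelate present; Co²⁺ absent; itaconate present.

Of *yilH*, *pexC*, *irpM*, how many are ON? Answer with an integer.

0

Diaminopimelate is present, so LomA is inactive.
Required activator LomA is absent, so *yilH* is not transcribed.
→ *yilH* is OFF.
MoO₄²⁻ is absent, so IrpR is active.
Itaconate is present, so VelG is active.
No repressor is bound and VelG is active, so *temN* is transcribed.
So TemN is produced and active.
With repressor TemN bound, *pexC* is not transcribed.
→ *pexC* is OFF.
Co²⁺ is absent, so VelS is active.
With repressor VelS bound, *irpM* is not transcribed.
→ *irpM* is OFF.
0 of the 3 genes are transcribed.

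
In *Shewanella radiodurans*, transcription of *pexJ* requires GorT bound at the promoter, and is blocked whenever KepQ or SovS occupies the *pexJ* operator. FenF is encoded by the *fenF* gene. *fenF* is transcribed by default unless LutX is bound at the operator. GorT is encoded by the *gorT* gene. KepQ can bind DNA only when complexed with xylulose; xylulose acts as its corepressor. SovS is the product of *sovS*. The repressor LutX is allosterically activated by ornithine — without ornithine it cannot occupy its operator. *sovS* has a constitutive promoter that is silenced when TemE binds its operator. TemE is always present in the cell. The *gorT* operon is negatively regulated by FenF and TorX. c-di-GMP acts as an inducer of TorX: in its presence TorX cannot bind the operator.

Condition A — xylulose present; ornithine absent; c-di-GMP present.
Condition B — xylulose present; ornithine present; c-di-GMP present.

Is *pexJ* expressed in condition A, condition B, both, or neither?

Condition A:
Xylulose is present, so KepQ is active.
TemE is produced constitutively and is active.
With repressor TemE bound, *sovS* is not transcribed.
So SovS is not produced.
Ornithine is absent, so LutX is inactive.
With no repressor bound, *fenF* is transcribed.
So FenF is produced and active.
c-di-GMP is present, so TorX is inactive.
With repressor FenF bound, *gorT* is not transcribed.
So GorT is not produced.
With repressor KepQ bound, *pexJ* is not transcribed.
→ *pexJ* is OFF in A.
Condition B:
Xylulose is present, so KepQ is active.
TemE is produced constitutively and is active.
With repressor TemE bound, *sovS* is not transcribed.
So SovS is not produced.
Ornithine is present, so LutX is active.
With repressor LutX bound, *fenF* is not transcribed.
So FenF is not produced.
c-di-GMP is present, so TorX is inactive.
With no repressor bound, *gorT* is transcribed.
So GorT is produced and active.
With repressor KepQ bound, *pexJ* is not transcribed.
→ *pexJ* is OFF in B.

neither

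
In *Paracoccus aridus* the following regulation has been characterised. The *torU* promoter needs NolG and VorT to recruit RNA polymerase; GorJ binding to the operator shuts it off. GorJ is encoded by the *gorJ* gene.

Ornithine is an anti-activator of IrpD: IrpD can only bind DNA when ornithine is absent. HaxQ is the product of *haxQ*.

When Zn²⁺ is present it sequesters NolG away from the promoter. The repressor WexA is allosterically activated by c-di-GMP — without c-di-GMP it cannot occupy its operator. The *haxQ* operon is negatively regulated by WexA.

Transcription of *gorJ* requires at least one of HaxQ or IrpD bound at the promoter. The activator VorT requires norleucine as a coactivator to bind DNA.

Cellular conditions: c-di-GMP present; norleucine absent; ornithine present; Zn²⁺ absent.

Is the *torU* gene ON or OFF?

Zn²⁺ is absent, so NolG is active.
c-di-GMP is present, so WexA is active.
With repressor WexA bound, *haxQ* is not transcribed.
So HaxQ is not produced.
Ornithine is present, so IrpD is inactive.
No activator is available at the *gorJ* promoter, so *gorJ* is not transcribed.
So GorJ is not produced.
Norleucine is absent, so VorT is inactive.
Required activator VorT is absent, so *torU* is not transcribed.

OFF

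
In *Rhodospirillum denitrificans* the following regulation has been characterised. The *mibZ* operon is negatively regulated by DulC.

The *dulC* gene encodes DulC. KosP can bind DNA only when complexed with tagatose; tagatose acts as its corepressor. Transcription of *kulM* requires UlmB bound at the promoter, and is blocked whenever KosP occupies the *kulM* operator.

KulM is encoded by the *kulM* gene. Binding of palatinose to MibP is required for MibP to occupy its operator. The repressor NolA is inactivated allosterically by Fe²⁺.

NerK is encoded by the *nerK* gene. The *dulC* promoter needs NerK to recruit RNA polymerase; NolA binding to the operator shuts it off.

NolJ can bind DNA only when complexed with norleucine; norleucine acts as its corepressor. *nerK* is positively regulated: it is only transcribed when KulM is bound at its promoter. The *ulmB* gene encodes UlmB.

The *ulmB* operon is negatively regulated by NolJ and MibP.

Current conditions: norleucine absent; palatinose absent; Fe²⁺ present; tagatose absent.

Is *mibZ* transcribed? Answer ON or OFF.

OFF

Norleucine is absent, so NolJ is inactive.
Palatinose is absent, so MibP is inactive.
With no repressor bound, *ulmB* is transcribed.
So UlmB is produced and active.
Tagatose is absent, so KosP is inactive.
No repressor is bound and UlmB is active, so *kulM* is transcribed.
So KulM is produced and active.
No repressor is bound and KulM is active, so *nerK* is transcribed.
So NerK is produced and active.
Fe²⁺ is present, so NolA is inactive.
No repressor is bound and NerK is active, so *dulC* is transcribed.
So DulC is produced and active.
With repressor DulC bound, *mibZ* is not transcribed.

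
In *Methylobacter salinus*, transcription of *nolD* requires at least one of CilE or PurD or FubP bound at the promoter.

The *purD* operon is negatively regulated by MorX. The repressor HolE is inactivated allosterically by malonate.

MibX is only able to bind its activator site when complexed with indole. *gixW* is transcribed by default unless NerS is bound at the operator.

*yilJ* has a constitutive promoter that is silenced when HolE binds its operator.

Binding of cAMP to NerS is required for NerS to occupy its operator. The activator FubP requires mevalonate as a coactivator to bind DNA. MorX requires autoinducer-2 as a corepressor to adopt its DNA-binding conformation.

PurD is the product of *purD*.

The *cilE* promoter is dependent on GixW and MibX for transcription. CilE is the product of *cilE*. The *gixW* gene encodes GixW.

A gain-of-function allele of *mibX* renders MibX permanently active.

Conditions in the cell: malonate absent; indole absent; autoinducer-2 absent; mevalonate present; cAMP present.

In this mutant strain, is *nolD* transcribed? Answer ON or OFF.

ON

cAMP is present, so NerS is active.
With repressor NerS bound, *gixW* is not transcribed.
So GixW is not produced.
MibX is constitutively active in this strain.
Required activator GixW is absent, so *cilE* is not transcribed.
So CilE is not produced.
Autoinducer-2 is absent, so MorX is inactive.
With no repressor bound, *purD* is transcribed.
So PurD is produced and active.
Mevalonate is present, so FubP is active.
Activator PurD is present, so *nolD* is transcribed.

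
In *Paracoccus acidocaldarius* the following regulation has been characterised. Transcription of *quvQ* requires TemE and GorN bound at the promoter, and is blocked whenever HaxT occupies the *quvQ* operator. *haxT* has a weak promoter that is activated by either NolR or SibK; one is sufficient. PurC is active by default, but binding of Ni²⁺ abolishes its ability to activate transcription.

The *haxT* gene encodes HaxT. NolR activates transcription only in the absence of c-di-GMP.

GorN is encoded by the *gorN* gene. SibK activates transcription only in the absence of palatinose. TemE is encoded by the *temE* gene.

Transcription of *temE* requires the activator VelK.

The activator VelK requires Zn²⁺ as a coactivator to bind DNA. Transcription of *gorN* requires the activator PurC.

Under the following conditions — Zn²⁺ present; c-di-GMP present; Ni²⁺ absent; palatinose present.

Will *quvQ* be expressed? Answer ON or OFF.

Zn²⁺ is present, so VelK is active.
No repressor is bound and VelK is active, so *temE* is transcribed.
So TemE is produced and active.
c-di-GMP is present, so NolR is inactive.
Palatinose is present, so SibK is inactive.
No activator is available at the *haxT* promoter, so *haxT* is not transcribed.
So HaxT is not produced.
Ni²⁺ is absent, so PurC is active.
No repressor is bound and PurC is active, so *gorN* is transcribed.
So GorN is produced and active.
No repressor is bound and TemE and GorN are active, so *quvQ* is transcribed.

ON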